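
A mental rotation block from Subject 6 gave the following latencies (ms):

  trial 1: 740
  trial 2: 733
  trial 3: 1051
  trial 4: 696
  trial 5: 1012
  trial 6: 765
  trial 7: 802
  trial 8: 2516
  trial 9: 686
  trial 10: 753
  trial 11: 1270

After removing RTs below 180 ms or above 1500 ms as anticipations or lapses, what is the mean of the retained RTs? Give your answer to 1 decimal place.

Excluded: 2516
Retained (n=10): Σ = 8508
Mean = 8508/10 = 850.8000

850.8 ms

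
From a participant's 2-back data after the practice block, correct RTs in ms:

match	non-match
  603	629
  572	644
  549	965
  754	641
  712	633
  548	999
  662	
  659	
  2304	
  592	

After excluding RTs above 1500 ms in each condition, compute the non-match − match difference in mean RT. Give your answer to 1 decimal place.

match: exclude 2304
M(match) = 5651/9 = 627.889
M(non-match) = 4511/6 = 751.833
Difference = 751.833 − 627.889 = 123.944 ms

123.9 ms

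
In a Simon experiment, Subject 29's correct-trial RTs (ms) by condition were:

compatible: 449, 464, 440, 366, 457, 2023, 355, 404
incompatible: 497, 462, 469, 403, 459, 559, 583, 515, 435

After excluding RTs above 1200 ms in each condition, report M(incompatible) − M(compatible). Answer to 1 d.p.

compatible: exclude 2023
M(compatible) = 2935/7 = 419.286
M(incompatible) = 4382/9 = 486.889
Difference = 486.889 − 419.286 = 67.603 ms

67.6 ms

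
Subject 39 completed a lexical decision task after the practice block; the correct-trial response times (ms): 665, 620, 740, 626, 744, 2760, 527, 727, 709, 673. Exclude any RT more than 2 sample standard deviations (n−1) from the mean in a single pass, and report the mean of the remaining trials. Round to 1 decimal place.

670.1 ms

n = 10, ΣRT = 8791, M = 879.100
Σ(x−M)² = 3970936.90; s = √(3970936.90/9) = 664.240
Cutoffs: 879.100 ± 2·664.240 → [-449.4, 2207.6]
Outside: 2760 → excluded.
Retained (n=9): Σ = 6031, mean = 6031/9 = 670.111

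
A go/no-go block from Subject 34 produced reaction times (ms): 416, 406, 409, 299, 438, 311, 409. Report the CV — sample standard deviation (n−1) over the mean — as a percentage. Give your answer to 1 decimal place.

14.4%

n = 7, Σ = 2688, M = 384.0000
Σ(x−M)² = 18228.000; s = √(18228.000/6) = 55.1181
CV = 55.1181 / 384.0000 = 0.14354 = 14.354%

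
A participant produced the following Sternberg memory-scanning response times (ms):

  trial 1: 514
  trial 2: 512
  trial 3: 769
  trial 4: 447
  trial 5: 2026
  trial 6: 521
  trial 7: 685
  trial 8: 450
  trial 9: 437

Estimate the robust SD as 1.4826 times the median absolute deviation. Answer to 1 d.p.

Sorted: 437, 447, 450, 512, 514, 521, 685, 769, 2026 → median = 514
|x − 514| sorted: 0, 2, 7, 64, 67, 77, 171, 255, 1512 → MAD = 67
Robust SD ≈ 1.4826 × 67 = 99.334

99.3 ms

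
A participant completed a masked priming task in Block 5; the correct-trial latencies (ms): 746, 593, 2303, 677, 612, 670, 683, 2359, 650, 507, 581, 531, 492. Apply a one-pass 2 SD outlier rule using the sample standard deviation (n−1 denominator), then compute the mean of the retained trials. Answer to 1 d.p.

612.9 ms

n = 13, ΣRT = 11404, M = 877.231
Σ(x−M)² = 5062312.31; s = √(5062312.31/12) = 649.507
Cutoffs: 877.231 ± 2·649.507 → [-421.8, 2176.2]
Outside: 2303, 2359 → excluded.
Retained (n=11): Σ = 6742, mean = 6742/11 = 612.909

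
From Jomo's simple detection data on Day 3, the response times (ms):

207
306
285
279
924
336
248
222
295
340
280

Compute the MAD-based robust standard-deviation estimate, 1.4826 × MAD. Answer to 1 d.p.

Sorted: 207, 222, 248, 279, 280, 285, 295, 306, 336, 340, 924 → median = 285
|x − 285| sorted: 0, 5, 6, 10, 21, 37, 51, 55, 63, 78, 639 → MAD = 37
Robust SD ≈ 1.4826 × 37 = 54.856

54.9 ms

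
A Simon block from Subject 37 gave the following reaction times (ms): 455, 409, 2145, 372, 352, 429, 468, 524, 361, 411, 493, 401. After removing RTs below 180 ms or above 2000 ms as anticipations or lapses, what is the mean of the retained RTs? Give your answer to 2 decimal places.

Excluded: 2145
Retained (n=11): Σ = 4675
Mean = 4675/11 = 425.0000

425.00 ms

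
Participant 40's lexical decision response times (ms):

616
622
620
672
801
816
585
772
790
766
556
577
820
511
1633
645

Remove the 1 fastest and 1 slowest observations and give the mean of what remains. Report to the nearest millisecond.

690 ms

Sorted: 511, 556, 577, 585, 616, 620, 622, 645, 672, 766, 772, 790, 801, 816, 820, 1633
Drop lowest 1 (511) and highest 1 (1633)
Remaining (n=14): Σ = 9658, mean = 9658/14 = 689.857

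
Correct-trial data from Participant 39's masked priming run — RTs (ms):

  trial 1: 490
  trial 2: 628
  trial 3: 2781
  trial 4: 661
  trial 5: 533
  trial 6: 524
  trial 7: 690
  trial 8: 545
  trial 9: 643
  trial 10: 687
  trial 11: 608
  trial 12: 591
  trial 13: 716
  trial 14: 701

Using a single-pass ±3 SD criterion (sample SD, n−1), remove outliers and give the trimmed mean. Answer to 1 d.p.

616.7 ms

n = 14, ΣRT = 10798, M = 771.286
Σ(x−M)² = 4417232.86; s = √(4417232.86/13) = 582.913
Cutoffs: 771.286 ± 3·582.913 → [-977.5, 2520.0]
Outside: 2781 → excluded.
Retained (n=13): Σ = 8017, mean = 8017/13 = 616.692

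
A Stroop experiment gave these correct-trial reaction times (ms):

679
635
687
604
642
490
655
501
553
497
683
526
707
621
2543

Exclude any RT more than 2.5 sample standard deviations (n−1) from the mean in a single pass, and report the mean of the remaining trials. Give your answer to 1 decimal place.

605.7 ms

n = 15, ΣRT = 11023, M = 734.867
Σ(x−M)² = 3581227.73; s = √(3581227.73/14) = 505.769
Cutoffs: 734.867 ± 2.5·505.769 → [-529.6, 1999.3]
Outside: 2543 → excluded.
Retained (n=14): Σ = 8480, mean = 8480/14 = 605.714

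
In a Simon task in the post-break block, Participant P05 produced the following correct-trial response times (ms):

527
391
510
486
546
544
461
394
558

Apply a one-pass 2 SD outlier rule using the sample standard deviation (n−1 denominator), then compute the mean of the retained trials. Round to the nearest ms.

n = 9, ΣRT = 4417, M = 490.778
Σ(x−M)² = 32313.56; s = √(32313.56/8) = 63.555
Cutoffs: 490.778 ± 2·63.555 → [363.7, 617.9]
No RTs fall outside the cutoffs; all 9 retained. Mean = 4417/9 = 490.778

491 ms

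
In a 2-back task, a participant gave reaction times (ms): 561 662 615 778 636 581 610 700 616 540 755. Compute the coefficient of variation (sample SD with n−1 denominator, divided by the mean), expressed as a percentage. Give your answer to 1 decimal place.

11.9%

n = 11, Σ = 7054, M = 641.2727
Σ(x−M)² = 58174.182; s = √(58174.182/10) = 76.2720
CV = 76.2720 / 641.2727 = 0.11894 = 11.894%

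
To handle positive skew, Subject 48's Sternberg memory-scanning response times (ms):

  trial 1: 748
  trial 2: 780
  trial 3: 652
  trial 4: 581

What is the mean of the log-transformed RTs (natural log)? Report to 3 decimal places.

6.530

ln(RT): 6.6174, 6.6593, 6.4800, 6.3648
Σ ln(RT) = 26.1215
Mean = 26.1215/4 = 6.53037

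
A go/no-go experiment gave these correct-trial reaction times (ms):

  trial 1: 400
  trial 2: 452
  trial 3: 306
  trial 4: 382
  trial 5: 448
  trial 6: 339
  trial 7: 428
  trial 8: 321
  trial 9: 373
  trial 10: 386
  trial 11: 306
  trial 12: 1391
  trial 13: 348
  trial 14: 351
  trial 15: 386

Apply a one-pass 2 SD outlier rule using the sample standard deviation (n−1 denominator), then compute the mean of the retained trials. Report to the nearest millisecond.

n = 15, ΣRT = 6617, M = 441.133
Σ(x−M)² = 996677.73; s = √(996677.73/14) = 266.817
Cutoffs: 441.133 ± 2·266.817 → [-92.5, 974.8]
Outside: 1391 → excluded.
Retained (n=14): Σ = 5226, mean = 5226/14 = 373.286

373 ms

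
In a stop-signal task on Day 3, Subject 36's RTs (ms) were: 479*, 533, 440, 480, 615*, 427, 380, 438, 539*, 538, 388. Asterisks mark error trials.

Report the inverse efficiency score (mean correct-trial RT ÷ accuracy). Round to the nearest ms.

623 ms

Correct trials (n=8): 533, 440, 480, 427, 380, 438, 538, 388
Mean correct RT = 3624/8 = 453.0000 ms
Proportion correct = 8/11
IES = 453.0000 / (8/11) = 622.875 ms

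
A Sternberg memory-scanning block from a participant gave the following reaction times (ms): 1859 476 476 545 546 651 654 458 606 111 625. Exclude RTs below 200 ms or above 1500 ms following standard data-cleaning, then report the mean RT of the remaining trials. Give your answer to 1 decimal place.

Excluded: 111, 1859
Retained (n=9): Σ = 5037
Mean = 5037/9 = 559.6667

559.7 ms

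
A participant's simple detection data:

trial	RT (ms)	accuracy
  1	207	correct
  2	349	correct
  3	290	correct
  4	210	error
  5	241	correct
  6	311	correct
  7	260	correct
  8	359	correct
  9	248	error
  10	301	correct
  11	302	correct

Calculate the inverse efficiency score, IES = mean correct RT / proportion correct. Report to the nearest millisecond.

356 ms

Correct trials (n=9): 207, 349, 290, 241, 311, 260, 359, 301, 302
Mean correct RT = 2620/9 = 291.1111 ms
Proportion correct = 9/11
IES = 291.1111 / (9/11) = 355.802 ms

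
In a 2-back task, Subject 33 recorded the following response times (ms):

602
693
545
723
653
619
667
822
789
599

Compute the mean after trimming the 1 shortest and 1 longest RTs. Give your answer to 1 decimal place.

668.1 ms

Sorted: 545, 599, 602, 619, 653, 667, 693, 723, 789, 822
Drop lowest 1 (545) and highest 1 (822)
Remaining (n=8): Σ = 5345, mean = 5345/8 = 668.125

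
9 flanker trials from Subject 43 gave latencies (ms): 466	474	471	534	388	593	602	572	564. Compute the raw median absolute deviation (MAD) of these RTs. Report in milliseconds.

Sorted: 388, 466, 471, 474, 534, 564, 572, 593, 602 → median = 534
|x − 534|: 68, 60, 63, 0, 146, 59, 68, 38, 30
Sorted deviations: 0, 30, 38, 59, 60, 63, 68, 68, 146 → MAD = 60

60 ms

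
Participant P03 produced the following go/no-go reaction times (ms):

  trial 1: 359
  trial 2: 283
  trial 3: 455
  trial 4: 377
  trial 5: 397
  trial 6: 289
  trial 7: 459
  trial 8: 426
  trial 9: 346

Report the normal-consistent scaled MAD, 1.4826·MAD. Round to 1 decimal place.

72.6 ms

Sorted: 283, 289, 346, 359, 377, 397, 426, 455, 459 → median = 377
|x − 377| sorted: 0, 18, 20, 31, 49, 78, 82, 88, 94 → MAD = 49
Robust SD ≈ 1.4826 × 49 = 72.647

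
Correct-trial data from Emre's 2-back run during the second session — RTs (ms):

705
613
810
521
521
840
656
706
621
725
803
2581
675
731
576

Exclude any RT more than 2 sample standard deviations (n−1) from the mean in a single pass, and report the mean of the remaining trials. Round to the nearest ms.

n = 15, ΣRT = 12084, M = 805.600
Σ(x−M)² = 3510675.60; s = √(3510675.60/14) = 500.762
Cutoffs: 805.600 ± 2·500.762 → [-195.9, 1807.1]
Outside: 2581 → excluded.
Retained (n=14): Σ = 9503, mean = 9503/14 = 678.786

679 ms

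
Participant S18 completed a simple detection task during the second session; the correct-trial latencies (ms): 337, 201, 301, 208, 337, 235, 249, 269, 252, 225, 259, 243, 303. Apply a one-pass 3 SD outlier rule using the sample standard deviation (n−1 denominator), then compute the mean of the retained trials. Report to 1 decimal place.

n = 13, ΣRT = 3419, M = 263.000
Σ(x−M)² = 23862.00; s = √(23862.00/12) = 44.593
Cutoffs: 263.000 ± 3·44.593 → [129.2, 396.8]
No RTs fall outside the cutoffs; all 13 retained. Mean = 3419/13 = 263.000

263.0 ms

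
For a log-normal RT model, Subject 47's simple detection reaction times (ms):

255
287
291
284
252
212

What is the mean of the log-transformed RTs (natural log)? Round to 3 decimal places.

ln(RT): 5.5413, 5.6595, 5.6733, 5.6490, 5.5294, 5.3566
Σ ln(RT) = 33.4091
Mean = 33.4091/6 = 5.56818

5.568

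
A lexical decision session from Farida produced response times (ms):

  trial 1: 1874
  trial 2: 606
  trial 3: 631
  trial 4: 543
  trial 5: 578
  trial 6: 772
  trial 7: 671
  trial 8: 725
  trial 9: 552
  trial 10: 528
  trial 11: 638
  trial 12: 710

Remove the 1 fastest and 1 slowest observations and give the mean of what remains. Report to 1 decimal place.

642.6 ms

Sorted: 528, 543, 552, 578, 606, 631, 638, 671, 710, 725, 772, 1874
Drop lowest 1 (528) and highest 1 (1874)
Remaining (n=10): Σ = 6426, mean = 6426/10 = 642.600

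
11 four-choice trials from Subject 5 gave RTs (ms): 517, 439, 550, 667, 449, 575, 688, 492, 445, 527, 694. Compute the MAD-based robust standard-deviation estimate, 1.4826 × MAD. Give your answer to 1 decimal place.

Sorted: 439, 445, 449, 492, 517, 527, 550, 575, 667, 688, 694 → median = 527
|x − 527| sorted: 0, 10, 23, 35, 48, 78, 82, 88, 140, 161, 167 → MAD = 78
Robust SD ≈ 1.4826 × 78 = 115.643

115.6 ms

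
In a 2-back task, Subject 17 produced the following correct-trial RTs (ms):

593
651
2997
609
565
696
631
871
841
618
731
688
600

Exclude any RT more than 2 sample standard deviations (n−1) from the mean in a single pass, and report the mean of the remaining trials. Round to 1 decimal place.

n = 13, ΣRT = 11091, M = 853.154
Σ(x−M)² = 5083363.69; s = √(5083363.69/12) = 650.856
Cutoffs: 853.154 ± 2·650.856 → [-448.6, 2154.9]
Outside: 2997 → excluded.
Retained (n=12): Σ = 8094, mean = 8094/12 = 674.500

674.5 ms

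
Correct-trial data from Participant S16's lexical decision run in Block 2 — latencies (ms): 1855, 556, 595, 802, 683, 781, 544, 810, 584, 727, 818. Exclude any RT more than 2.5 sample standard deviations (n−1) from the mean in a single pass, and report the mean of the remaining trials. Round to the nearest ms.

n = 11, ΣRT = 8755, M = 795.909
Σ(x−M)² = 1346400.91; s = √(1346400.91/10) = 366.933
Cutoffs: 795.909 ± 2.5·366.933 → [-121.4, 1713.2]
Outside: 1855 → excluded.
Retained (n=10): Σ = 6900, mean = 6900/10 = 690.000

690 ms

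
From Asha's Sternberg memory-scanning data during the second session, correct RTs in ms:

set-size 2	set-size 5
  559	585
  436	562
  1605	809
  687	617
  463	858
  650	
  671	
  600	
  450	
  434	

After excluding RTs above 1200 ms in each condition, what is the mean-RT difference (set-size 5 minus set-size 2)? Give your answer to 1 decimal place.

set-size 2: exclude 1605
M(set-size 2) = 4950/9 = 550.000
M(set-size 5) = 3431/5 = 686.200
Difference = 686.200 − 550.000 = 136.200 ms

136.2 ms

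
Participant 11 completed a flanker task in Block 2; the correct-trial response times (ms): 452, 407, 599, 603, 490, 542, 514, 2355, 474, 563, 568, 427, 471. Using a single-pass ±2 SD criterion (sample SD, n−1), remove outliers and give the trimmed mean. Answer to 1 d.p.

n = 13, ΣRT = 8465, M = 651.154
Σ(x−M)² = 3192869.69; s = √(3192869.69/12) = 515.822
Cutoffs: 651.154 ± 2·515.822 → [-380.5, 1682.8]
Outside: 2355 → excluded.
Retained (n=12): Σ = 6110, mean = 6110/12 = 509.167

509.2 ms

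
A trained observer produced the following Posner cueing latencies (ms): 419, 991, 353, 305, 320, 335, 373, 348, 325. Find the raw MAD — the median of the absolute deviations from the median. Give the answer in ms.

Sorted: 305, 320, 325, 335, 348, 353, 373, 419, 991 → median = 348
|x − 348|: 71, 643, 5, 43, 28, 13, 25, 0, 23
Sorted deviations: 0, 5, 13, 23, 25, 28, 43, 71, 643 → MAD = 25

25 ms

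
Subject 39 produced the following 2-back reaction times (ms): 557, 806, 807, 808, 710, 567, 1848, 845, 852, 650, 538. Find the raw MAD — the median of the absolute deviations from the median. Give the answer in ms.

96 ms

Sorted: 538, 557, 567, 650, 710, 806, 807, 808, 845, 852, 1848 → median = 806
|x − 806|: 249, 0, 1, 2, 96, 239, 1042, 39, 46, 156, 268
Sorted deviations: 0, 1, 2, 39, 46, 96, 156, 239, 249, 268, 1042 → MAD = 96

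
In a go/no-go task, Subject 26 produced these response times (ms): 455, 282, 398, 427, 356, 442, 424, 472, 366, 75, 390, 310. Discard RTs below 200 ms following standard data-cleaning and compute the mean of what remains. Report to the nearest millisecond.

393 ms

Excluded: 75
Retained (n=11): Σ = 4322
Mean = 4322/11 = 392.9091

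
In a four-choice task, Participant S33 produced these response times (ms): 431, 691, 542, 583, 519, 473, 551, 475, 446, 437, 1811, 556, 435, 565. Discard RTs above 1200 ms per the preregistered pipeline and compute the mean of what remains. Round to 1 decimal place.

Excluded: 1811
Retained (n=13): Σ = 6704
Mean = 6704/13 = 515.6923

515.7 ms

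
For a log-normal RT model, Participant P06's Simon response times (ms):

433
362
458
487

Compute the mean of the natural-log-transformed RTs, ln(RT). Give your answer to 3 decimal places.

6.069

ln(RT): 6.0707, 5.8916, 6.1269, 6.1883
Σ ln(RT) = 24.2775
Mean = 24.2775/4 = 6.06938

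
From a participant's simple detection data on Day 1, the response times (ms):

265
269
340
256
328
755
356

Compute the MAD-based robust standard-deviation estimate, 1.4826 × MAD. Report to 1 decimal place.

87.5 ms

Sorted: 256, 265, 269, 328, 340, 356, 755 → median = 328
|x − 328| sorted: 0, 12, 28, 59, 63, 72, 427 → MAD = 59
Robust SD ≈ 1.4826 × 59 = 87.473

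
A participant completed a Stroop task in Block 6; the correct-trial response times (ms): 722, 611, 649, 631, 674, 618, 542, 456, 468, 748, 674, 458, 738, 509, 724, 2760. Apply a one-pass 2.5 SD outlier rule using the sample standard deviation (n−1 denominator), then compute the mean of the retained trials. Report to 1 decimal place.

614.8 ms

n = 16, ΣRT = 11982, M = 748.875
Σ(x−M)² = 4466915.75; s = √(4466915.75/15) = 545.705
Cutoffs: 748.875 ± 2.5·545.705 → [-615.4, 2113.1]
Outside: 2760 → excluded.
Retained (n=15): Σ = 9222, mean = 9222/15 = 614.800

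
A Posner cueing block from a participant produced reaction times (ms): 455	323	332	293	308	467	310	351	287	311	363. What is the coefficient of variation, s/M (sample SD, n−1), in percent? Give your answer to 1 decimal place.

n = 11, Σ = 3800, M = 345.4545
Σ(x−M)² = 37812.727; s = √(37812.727/10) = 61.4921
CV = 61.4921 / 345.4545 = 0.17800 = 17.800%

17.8%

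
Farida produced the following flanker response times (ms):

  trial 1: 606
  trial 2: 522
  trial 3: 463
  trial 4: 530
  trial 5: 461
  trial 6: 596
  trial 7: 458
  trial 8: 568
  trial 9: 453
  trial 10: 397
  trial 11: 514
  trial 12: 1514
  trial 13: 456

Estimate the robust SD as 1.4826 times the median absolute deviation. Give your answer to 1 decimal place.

83.0 ms

Sorted: 397, 453, 456, 458, 461, 463, 514, 522, 530, 568, 596, 606, 1514 → median = 514
|x − 514| sorted: 0, 8, 16, 51, 53, 54, 56, 58, 61, 82, 92, 117, 1000 → MAD = 56
Robust SD ≈ 1.4826 × 56 = 83.026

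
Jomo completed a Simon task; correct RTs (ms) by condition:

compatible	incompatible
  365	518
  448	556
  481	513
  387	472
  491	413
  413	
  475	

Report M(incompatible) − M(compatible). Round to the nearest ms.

M(compatible) = 3060/7 = 437.143
M(incompatible) = 2472/5 = 494.400
Difference = 494.400 − 437.143 = 57.257 ms

57 ms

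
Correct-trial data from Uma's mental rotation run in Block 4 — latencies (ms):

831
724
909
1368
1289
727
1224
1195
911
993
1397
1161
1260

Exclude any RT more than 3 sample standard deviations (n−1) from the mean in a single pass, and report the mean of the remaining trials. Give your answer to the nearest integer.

n = 13, ΣRT = 13989, M = 1076.077
Σ(x−M)² = 678552.92; s = √(678552.92/12) = 237.794
Cutoffs: 1076.077 ± 3·237.794 → [362.7, 1789.5]
No RTs fall outside the cutoffs; all 13 retained. Mean = 13989/13 = 1076.077

1076 ms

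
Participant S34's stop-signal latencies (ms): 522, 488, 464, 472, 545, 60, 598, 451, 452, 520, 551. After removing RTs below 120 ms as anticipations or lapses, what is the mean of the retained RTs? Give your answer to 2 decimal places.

Excluded: 60
Retained (n=10): Σ = 5063
Mean = 5063/10 = 506.3000

506.30 ms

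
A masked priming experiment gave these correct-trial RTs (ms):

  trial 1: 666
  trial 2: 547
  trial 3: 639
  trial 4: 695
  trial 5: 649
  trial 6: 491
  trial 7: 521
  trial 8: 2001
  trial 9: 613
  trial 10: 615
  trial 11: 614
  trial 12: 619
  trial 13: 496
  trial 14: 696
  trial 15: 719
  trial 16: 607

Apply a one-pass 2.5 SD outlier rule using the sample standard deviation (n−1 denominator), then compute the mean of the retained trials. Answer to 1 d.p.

n = 16, ΣRT = 11188, M = 699.250
Σ(x−M)² = 1878619.00; s = √(1878619.00/15) = 353.894
Cutoffs: 699.250 ± 2.5·353.894 → [-185.5, 1584.0]
Outside: 2001 → excluded.
Retained (n=15): Σ = 9187, mean = 9187/15 = 612.467

612.5 ms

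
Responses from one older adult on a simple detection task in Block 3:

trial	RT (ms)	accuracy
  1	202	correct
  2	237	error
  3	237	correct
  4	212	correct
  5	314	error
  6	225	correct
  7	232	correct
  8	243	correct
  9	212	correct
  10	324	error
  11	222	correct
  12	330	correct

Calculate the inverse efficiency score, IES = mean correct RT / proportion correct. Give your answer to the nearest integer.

313 ms

Correct trials (n=9): 202, 237, 212, 225, 232, 243, 212, 222, 330
Mean correct RT = 2115/9 = 235.0000 ms
Proportion correct = 9/12
IES = 235.0000 / (9/12) = 313.333 ms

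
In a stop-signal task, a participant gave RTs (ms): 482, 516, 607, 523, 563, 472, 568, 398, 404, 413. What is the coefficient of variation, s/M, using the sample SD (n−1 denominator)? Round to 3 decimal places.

0.149

n = 10, Σ = 4946, M = 494.6000
Σ(x−M)² = 48832.400; s = √(48832.400/9) = 73.6602
CV = 73.6602 / 494.6000 = 0.14893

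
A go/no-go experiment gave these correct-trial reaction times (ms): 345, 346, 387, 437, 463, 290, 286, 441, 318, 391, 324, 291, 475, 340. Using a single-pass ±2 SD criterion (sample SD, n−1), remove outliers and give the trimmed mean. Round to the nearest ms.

367 ms

n = 14, ΣRT = 5134, M = 366.714
Σ(x−M)² = 56400.86; s = √(56400.86/13) = 65.867
Cutoffs: 366.714 ± 2·65.867 → [235.0, 498.4]
No RTs fall outside the cutoffs; all 14 retained. Mean = 5134/14 = 366.714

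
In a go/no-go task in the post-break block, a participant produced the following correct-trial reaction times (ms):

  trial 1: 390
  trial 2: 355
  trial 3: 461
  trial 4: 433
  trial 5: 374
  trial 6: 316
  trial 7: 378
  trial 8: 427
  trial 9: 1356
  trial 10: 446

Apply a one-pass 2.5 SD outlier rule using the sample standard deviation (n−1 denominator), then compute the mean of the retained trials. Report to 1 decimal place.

n = 10, ΣRT = 4936, M = 493.600
Σ(x−M)² = 844322.40; s = √(844322.40/9) = 306.290
Cutoffs: 493.600 ± 2.5·306.290 → [-272.1, 1259.3]
Outside: 1356 → excluded.
Retained (n=9): Σ = 3580, mean = 3580/9 = 397.778

397.8 ms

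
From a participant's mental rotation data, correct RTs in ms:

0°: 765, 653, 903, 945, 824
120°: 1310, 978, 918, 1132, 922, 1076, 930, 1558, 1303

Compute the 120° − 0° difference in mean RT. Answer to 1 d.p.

M(0°) = 4090/5 = 818.000
M(120°) = 10127/9 = 1125.222
Difference = 1125.222 − 818.000 = 307.222 ms

307.2 ms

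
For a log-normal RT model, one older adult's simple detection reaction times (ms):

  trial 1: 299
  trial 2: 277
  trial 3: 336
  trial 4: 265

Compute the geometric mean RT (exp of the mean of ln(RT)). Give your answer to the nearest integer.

293 ms

ln(RT): 5.7004, 5.6240, 5.8171, 5.5797
Mean ln(RT) = 22.7213/4 = 5.68033
Geometric mean = exp(5.68033) = 293.04 ms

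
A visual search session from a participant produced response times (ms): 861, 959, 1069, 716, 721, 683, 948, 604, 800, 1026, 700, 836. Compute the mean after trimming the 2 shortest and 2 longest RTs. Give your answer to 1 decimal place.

Sorted: 604, 683, 700, 716, 721, 800, 836, 861, 948, 959, 1026, 1069
Drop lowest 2 (604, 683) and highest 2 (1026, 1069)
Remaining (n=8): Σ = 6541, mean = 6541/8 = 817.625

817.6 ms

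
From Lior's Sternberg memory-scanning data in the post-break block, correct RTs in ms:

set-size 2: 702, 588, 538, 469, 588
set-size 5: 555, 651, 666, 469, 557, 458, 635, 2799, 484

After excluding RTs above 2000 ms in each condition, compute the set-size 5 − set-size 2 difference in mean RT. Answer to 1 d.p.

-17.6 ms

set-size 5: exclude 2799
M(set-size 2) = 2885/5 = 577.000
M(set-size 5) = 4475/8 = 559.375
Difference = 559.375 − 577.000 = -17.625 ms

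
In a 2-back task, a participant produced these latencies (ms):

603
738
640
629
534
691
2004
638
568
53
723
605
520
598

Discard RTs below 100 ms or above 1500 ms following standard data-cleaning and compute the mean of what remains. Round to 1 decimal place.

Excluded: 53, 2004
Retained (n=12): Σ = 7487
Mean = 7487/12 = 623.9167

623.9 ms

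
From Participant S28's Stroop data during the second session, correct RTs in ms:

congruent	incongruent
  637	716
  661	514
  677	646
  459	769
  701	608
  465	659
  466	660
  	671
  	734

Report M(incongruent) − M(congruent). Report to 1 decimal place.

83.3 ms

M(congruent) = 4066/7 = 580.857
M(incongruent) = 5977/9 = 664.111
Difference = 664.111 − 580.857 = 83.254 ms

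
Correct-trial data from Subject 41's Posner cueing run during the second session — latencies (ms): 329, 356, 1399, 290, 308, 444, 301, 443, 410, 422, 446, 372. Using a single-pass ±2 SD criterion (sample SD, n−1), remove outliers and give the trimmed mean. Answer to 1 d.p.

n = 12, ΣRT = 5520, M = 460.000
Σ(x−M)² = 999412.00; s = √(999412.00/11) = 301.423
Cutoffs: 460.000 ± 2·301.423 → [-142.8, 1062.8]
Outside: 1399 → excluded.
Retained (n=11): Σ = 4121, mean = 4121/11 = 374.636

374.6 ms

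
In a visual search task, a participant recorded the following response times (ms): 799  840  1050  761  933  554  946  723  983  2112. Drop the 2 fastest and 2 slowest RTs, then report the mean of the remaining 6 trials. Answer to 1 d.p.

Sorted: 554, 723, 761, 799, 840, 933, 946, 983, 1050, 2112
Drop lowest 2 (554, 723) and highest 2 (1050, 2112)
Remaining (n=6): Σ = 5262, mean = 5262/6 = 877.000

877.0 ms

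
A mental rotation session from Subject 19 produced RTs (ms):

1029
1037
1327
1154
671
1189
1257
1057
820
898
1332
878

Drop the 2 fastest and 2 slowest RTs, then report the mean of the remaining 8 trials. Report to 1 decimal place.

1062.4 ms

Sorted: 671, 820, 878, 898, 1029, 1037, 1057, 1154, 1189, 1257, 1327, 1332
Drop lowest 2 (671, 820) and highest 2 (1327, 1332)
Remaining (n=8): Σ = 8499, mean = 8499/8 = 1062.375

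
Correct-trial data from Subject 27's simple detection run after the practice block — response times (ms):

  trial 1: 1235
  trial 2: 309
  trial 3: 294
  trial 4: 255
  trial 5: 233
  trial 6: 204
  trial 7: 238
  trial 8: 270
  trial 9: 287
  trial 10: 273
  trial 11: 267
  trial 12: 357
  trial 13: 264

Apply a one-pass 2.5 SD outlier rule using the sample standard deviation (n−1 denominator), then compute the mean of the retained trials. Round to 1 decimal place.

n = 13, ΣRT = 4486, M = 345.077
Σ(x−M)² = 874932.92; s = √(874932.92/12) = 270.021
Cutoffs: 345.077 ± 2.5·270.021 → [-330.0, 1020.1]
Outside: 1235 → excluded.
Retained (n=12): Σ = 3251, mean = 3251/12 = 270.917

270.9 ms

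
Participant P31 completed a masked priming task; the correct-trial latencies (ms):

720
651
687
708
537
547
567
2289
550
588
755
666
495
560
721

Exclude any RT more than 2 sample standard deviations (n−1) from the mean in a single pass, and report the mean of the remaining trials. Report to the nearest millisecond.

625 ms

n = 15, ΣRT = 11041, M = 736.067
Σ(x−M)² = 2677400.93; s = √(2677400.93/14) = 437.313
Cutoffs: 736.067 ± 2·437.313 → [-138.6, 1610.7]
Outside: 2289 → excluded.
Retained (n=14): Σ = 8752, mean = 8752/14 = 625.143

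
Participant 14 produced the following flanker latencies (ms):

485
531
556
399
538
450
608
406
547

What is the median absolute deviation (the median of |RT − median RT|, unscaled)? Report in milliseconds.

46 ms

Sorted: 399, 406, 450, 485, 531, 538, 547, 556, 608 → median = 531
|x − 531|: 46, 0, 25, 132, 7, 81, 77, 125, 16
Sorted deviations: 0, 7, 16, 25, 46, 77, 81, 125, 132 → MAD = 46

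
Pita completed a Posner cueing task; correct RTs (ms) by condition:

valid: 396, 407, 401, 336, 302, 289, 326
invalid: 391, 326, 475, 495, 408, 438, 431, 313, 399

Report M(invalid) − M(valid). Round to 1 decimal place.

57.4 ms

M(valid) = 2457/7 = 351.000
M(invalid) = 3676/9 = 408.444
Difference = 408.444 − 351.000 = 57.444 ms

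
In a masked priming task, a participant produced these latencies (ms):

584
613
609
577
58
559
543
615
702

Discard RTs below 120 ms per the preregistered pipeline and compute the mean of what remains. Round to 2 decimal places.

600.25 ms

Excluded: 58
Retained (n=8): Σ = 4802
Mean = 4802/8 = 600.2500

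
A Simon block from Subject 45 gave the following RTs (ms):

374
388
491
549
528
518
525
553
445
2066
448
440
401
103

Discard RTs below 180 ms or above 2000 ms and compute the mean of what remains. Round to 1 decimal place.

Excluded: 103, 2066
Retained (n=12): Σ = 5660
Mean = 5660/12 = 471.6667

471.7 ms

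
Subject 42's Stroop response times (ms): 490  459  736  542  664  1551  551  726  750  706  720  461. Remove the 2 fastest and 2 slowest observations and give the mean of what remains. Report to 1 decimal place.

641.9 ms

Sorted: 459, 461, 490, 542, 551, 664, 706, 720, 726, 736, 750, 1551
Drop lowest 2 (459, 461) and highest 2 (750, 1551)
Remaining (n=8): Σ = 5135, mean = 5135/8 = 641.875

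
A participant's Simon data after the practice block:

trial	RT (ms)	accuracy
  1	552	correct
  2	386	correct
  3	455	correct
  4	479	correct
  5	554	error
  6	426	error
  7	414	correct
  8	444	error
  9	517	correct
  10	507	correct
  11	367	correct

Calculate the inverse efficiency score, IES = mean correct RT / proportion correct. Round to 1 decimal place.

632.0 ms

Correct trials (n=8): 552, 386, 455, 479, 414, 517, 507, 367
Mean correct RT = 3677/8 = 459.6250 ms
Proportion correct = 8/11
IES = 459.6250 / (8/11) = 631.984 ms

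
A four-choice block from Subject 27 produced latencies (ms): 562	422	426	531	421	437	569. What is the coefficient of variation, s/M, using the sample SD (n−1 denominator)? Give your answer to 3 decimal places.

n = 7, Σ = 3368, M = 481.1429
Σ(x−M)² = 28846.857; s = √(28846.857/6) = 69.3384
CV = 69.3384 / 481.1429 = 0.14411

0.144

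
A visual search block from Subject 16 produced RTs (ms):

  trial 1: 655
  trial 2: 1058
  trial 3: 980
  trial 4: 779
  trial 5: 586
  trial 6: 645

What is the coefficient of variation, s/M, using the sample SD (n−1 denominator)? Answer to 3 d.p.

0.248

n = 6, Σ = 4703, M = 783.8333
Σ(x−M)² = 188682.833; s = √(188682.833/5) = 194.2590
CV = 194.2590 / 783.8333 = 0.24783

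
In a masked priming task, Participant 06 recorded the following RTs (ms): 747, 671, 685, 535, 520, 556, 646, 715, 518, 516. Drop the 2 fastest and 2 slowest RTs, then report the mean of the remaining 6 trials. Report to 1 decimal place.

Sorted: 516, 518, 520, 535, 556, 646, 671, 685, 715, 747
Drop lowest 2 (516, 518) and highest 2 (715, 747)
Remaining (n=6): Σ = 3613, mean = 3613/6 = 602.167

602.2 ms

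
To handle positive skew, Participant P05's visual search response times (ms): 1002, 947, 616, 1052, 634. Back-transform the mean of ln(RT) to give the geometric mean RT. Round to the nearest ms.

828 ms

ln(RT): 6.9098, 6.8533, 6.4232, 6.9584, 6.4520
Mean ln(RT) = 33.5968/5 = 6.71936
Geometric mean = exp(6.71936) = 828.29 ms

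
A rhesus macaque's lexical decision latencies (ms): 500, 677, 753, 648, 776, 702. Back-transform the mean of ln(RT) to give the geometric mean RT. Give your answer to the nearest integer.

669 ms

ln(RT): 6.2146, 6.5177, 6.6241, 6.4739, 6.6542, 6.5539
Mean ln(RT) = 39.0383/6 = 6.50639
Geometric mean = exp(6.50639) = 669.40 ms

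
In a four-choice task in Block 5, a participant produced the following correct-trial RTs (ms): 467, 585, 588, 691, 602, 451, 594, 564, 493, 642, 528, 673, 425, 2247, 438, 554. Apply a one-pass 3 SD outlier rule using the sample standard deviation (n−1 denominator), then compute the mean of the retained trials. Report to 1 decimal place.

n = 16, ΣRT = 10542, M = 658.875
Σ(x−M)² = 2789735.75; s = √(2789735.75/15) = 431.257
Cutoffs: 658.875 ± 3·431.257 → [-634.9, 1952.6]
Outside: 2247 → excluded.
Retained (n=15): Σ = 8295, mean = 8295/15 = 553.000

553.0 ms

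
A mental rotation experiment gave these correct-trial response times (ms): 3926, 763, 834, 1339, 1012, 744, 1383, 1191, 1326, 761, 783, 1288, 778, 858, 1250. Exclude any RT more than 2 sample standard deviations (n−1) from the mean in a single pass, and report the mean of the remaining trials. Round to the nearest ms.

1022 ms

n = 15, ΣRT = 18236, M = 1215.733
Σ(x−M)² = 8736236.93; s = √(8736236.93/14) = 789.947
Cutoffs: 1215.733 ± 2·789.947 → [-364.2, 2795.6]
Outside: 3926 → excluded.
Retained (n=14): Σ = 14310, mean = 14310/14 = 1022.143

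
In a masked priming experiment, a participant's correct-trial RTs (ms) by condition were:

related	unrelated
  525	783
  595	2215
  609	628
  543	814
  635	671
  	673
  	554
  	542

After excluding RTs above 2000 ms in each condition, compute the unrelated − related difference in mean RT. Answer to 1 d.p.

unrelated: exclude 2215
M(related) = 2907/5 = 581.400
M(unrelated) = 4665/7 = 666.429
Difference = 666.429 − 581.400 = 85.029 ms

85.0 ms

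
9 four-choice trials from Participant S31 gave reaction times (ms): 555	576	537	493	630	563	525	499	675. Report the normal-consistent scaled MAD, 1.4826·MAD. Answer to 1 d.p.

Sorted: 493, 499, 525, 537, 555, 563, 576, 630, 675 → median = 555
|x − 555| sorted: 0, 8, 18, 21, 30, 56, 62, 75, 120 → MAD = 30
Robust SD ≈ 1.4826 × 30 = 44.478

44.5 ms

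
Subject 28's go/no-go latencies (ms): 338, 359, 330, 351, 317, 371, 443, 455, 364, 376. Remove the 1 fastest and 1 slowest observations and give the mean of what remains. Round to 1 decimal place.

366.5 ms

Sorted: 317, 330, 338, 351, 359, 364, 371, 376, 443, 455
Drop lowest 1 (317) and highest 1 (455)
Remaining (n=8): Σ = 2932, mean = 2932/8 = 366.500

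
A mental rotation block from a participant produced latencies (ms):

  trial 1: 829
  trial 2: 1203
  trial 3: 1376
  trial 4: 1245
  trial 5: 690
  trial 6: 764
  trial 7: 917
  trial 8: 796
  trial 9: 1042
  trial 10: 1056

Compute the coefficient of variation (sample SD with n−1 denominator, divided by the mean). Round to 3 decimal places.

0.232

n = 10, Σ = 9918, M = 991.8000
Σ(x−M)² = 476379.600; s = √(476379.600/9) = 230.0675
CV = 230.0675 / 991.8000 = 0.23197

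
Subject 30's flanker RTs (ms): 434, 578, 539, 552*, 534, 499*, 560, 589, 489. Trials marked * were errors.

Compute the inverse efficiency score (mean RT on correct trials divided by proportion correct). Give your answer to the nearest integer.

Correct trials (n=7): 434, 578, 539, 534, 560, 589, 489
Mean correct RT = 3723/7 = 531.8571 ms
Proportion correct = 7/9
IES = 531.8571 / (7/9) = 683.816 ms

684 ms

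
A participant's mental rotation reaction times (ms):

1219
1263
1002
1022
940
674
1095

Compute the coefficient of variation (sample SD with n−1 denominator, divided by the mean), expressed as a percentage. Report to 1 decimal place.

19.0%

n = 7, Σ = 7215, M = 1030.7143
Σ(x−M)² = 229915.429; s = √(229915.429/6) = 195.7530
CV = 195.7530 / 1030.7143 = 0.18992 = 18.992%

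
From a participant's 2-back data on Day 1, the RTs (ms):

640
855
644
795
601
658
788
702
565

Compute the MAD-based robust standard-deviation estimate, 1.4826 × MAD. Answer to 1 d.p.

Sorted: 565, 601, 640, 644, 658, 702, 788, 795, 855 → median = 658
|x − 658| sorted: 0, 14, 18, 44, 57, 93, 130, 137, 197 → MAD = 57
Robust SD ≈ 1.4826 × 57 = 84.508

84.5 ms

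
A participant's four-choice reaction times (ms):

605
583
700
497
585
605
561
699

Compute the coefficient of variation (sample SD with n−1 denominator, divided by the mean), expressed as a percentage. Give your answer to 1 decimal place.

n = 8, Σ = 4835, M = 604.3750
Σ(x−M)² = 32341.875; s = √(32341.875/7) = 67.9726
CV = 67.9726 / 604.3750 = 0.11247 = 11.247%

11.2%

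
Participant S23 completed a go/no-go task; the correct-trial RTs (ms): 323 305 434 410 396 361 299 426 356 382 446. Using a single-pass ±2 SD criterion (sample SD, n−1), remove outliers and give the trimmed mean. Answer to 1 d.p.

376.2 ms

n = 11, ΣRT = 4138, M = 376.182
Σ(x−M)² = 26759.64; s = √(26759.64/10) = 51.730
Cutoffs: 376.182 ± 2·51.730 → [272.7, 479.6]
No RTs fall outside the cutoffs; all 11 retained. Mean = 4138/11 = 376.182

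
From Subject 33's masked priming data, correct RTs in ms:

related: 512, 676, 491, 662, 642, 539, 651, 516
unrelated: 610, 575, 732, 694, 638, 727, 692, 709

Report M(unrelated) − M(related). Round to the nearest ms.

M(related) = 4689/8 = 586.125
M(unrelated) = 5377/8 = 672.125
Difference = 672.125 − 586.125 = 86.000 ms

86 ms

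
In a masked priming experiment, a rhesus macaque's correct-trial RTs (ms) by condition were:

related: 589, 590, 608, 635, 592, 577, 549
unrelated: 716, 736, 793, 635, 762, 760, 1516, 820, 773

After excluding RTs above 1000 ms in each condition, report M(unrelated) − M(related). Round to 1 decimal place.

unrelated: exclude 1516
M(related) = 4140/7 = 591.429
M(unrelated) = 5995/8 = 749.375
Difference = 749.375 − 591.429 = 157.946 ms

157.9 ms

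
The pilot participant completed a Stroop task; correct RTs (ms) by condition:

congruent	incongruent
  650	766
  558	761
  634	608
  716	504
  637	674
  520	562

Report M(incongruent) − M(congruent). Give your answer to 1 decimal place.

M(congruent) = 3715/6 = 619.167
M(incongruent) = 3875/6 = 645.833
Difference = 645.833 − 619.167 = 26.667 ms

26.7 ms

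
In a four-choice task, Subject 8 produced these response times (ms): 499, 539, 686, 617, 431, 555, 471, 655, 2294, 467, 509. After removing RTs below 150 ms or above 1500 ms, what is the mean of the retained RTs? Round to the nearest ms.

Excluded: 2294
Retained (n=10): Σ = 5429
Mean = 5429/10 = 542.9000

543 ms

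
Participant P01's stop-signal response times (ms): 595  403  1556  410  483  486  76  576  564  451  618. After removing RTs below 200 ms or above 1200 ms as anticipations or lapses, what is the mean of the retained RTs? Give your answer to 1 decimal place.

Excluded: 76, 1556
Retained (n=9): Σ = 4586
Mean = 4586/9 = 509.5556

509.6 ms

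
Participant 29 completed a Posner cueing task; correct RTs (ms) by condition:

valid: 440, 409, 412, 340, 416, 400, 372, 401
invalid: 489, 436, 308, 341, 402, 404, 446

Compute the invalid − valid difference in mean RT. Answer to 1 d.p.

M(valid) = 3190/8 = 398.750
M(invalid) = 2826/7 = 403.714
Difference = 403.714 − 398.750 = 4.964 ms

5.0 ms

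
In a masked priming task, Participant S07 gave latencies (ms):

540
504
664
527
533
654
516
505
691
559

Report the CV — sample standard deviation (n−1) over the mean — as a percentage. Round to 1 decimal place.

n = 10, Σ = 5693, M = 569.3000
Σ(x−M)² = 46264.100; s = √(46264.100/9) = 71.6970
CV = 71.6970 / 569.3000 = 0.12594 = 12.594%

12.6%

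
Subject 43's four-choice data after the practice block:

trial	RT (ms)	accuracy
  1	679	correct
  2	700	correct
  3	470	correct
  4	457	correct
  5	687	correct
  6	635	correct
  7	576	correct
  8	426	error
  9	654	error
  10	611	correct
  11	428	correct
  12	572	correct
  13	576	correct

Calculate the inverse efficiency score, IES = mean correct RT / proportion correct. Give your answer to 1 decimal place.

686.6 ms

Correct trials (n=11): 679, 700, 470, 457, 687, 635, 576, 611, 428, 572, 576
Mean correct RT = 6391/11 = 581.0000 ms
Proportion correct = 11/13
IES = 581.0000 / (11/13) = 686.636 ms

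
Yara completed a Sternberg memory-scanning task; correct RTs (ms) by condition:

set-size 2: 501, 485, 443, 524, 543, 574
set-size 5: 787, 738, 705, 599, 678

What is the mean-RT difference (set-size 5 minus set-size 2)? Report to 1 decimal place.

189.7 ms

M(set-size 2) = 3070/6 = 511.667
M(set-size 5) = 3507/5 = 701.400
Difference = 701.400 − 511.667 = 189.733 ms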